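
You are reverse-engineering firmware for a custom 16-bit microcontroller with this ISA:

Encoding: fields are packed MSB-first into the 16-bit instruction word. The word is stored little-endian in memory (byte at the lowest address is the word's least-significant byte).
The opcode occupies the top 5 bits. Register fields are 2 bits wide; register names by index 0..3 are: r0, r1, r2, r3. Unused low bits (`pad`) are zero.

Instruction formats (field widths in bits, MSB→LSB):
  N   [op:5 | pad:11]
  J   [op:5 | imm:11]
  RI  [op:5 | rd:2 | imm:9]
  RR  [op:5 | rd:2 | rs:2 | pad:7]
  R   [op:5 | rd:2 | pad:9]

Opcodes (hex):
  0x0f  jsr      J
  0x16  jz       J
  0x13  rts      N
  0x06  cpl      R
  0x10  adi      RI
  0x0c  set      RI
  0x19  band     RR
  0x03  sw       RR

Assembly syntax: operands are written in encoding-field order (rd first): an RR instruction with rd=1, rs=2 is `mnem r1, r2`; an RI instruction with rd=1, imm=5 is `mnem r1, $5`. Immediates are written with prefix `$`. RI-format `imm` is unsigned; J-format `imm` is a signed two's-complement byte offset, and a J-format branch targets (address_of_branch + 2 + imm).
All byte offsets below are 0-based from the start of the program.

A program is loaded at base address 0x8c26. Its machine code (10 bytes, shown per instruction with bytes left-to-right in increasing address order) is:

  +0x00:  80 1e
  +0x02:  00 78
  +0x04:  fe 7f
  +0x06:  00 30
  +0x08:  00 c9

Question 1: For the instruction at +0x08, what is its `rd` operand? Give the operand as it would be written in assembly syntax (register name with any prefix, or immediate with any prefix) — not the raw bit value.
off 0x08: read 00 c9 as little → 0xc900
  opcode bits[15:11]=0x19: band/RR
  [10:9] rd=0 = r0
  [8:7] rs=2 = r2

r0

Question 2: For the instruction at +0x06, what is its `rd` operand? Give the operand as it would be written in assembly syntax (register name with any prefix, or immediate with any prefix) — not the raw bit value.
off 0x06: read 00 30 as little → 0x3000
  opcode bits[15:11]=0x6: cpl/R
  rd@[10:9]=0x0 ⇒ r0

r0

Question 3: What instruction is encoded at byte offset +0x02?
jsr $0

off 0x02: read 00 78 as little → 0x7800
  top 5b → 0xf → jsr [J]
  imm@[10:0]=0x0 ⇒ $0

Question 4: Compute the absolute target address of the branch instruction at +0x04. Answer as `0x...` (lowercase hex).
[04] fe 7f → 0x7ffe
  opcode bits[15:11]=0xf: jsr/J
  imm@[10:0]=0x7fe (s11→-2) ⇒ $-2
  target = base 0x8c26 + off 0x04 + 2 + imm -2 = 0x8c2a

0x8c2a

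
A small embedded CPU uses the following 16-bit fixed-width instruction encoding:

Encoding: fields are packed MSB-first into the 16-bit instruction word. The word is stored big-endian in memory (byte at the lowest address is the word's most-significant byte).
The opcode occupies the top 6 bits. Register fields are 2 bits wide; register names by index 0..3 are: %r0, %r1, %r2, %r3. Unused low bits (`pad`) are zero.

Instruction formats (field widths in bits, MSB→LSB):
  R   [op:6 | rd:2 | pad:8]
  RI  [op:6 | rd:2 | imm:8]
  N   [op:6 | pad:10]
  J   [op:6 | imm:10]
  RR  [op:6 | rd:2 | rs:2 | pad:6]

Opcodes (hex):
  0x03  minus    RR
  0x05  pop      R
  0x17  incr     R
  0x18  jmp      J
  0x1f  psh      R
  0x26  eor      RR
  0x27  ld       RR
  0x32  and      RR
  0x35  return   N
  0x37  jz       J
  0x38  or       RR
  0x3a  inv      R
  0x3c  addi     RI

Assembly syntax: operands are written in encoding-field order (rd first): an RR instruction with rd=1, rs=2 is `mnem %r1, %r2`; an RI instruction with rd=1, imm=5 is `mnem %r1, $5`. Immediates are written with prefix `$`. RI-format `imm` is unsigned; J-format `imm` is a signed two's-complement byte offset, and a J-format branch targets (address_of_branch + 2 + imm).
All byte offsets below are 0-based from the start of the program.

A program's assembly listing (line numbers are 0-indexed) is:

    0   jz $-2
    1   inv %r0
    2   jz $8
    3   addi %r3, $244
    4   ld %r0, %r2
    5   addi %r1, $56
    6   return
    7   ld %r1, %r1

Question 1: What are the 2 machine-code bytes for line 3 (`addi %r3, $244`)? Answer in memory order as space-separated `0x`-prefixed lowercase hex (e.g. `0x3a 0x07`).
L3: addi op=0x3c:6|rd=3:2|imm=244:8 ⇒ 0xf3f4 ⇒ big f3 f4

0xf3 0xf4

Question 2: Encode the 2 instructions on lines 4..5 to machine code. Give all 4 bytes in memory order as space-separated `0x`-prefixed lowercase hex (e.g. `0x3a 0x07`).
line 4 (ld): pack op=0x27:6|rd=0:2|rs=2:2|pad=0:6 = 0x9c80; big→ 9c 80
line 5 (addi): pack op=0x3c:6|rd=1:2|imm=56:8 = 0xf138; big→ f1 38

0x9c 0x80 0xf1 0x38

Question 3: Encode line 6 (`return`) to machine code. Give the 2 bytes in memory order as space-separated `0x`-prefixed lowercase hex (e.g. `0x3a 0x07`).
6. return fields op=0x35:6|pad=0:10 → word d400h → d4 00

0xd4 0x00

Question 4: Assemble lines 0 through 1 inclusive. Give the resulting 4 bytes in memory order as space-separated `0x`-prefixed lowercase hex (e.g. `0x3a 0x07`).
line 0 (jz): pack op=0x37:6|imm=-2:10 = 0xdffe; big→ df fe
line 1 (inv): pack op=0x3a:6|rd=0:2|pad=0:8 = 0xe800; big→ e8 00

0xdf 0xfe 0xe8 0x00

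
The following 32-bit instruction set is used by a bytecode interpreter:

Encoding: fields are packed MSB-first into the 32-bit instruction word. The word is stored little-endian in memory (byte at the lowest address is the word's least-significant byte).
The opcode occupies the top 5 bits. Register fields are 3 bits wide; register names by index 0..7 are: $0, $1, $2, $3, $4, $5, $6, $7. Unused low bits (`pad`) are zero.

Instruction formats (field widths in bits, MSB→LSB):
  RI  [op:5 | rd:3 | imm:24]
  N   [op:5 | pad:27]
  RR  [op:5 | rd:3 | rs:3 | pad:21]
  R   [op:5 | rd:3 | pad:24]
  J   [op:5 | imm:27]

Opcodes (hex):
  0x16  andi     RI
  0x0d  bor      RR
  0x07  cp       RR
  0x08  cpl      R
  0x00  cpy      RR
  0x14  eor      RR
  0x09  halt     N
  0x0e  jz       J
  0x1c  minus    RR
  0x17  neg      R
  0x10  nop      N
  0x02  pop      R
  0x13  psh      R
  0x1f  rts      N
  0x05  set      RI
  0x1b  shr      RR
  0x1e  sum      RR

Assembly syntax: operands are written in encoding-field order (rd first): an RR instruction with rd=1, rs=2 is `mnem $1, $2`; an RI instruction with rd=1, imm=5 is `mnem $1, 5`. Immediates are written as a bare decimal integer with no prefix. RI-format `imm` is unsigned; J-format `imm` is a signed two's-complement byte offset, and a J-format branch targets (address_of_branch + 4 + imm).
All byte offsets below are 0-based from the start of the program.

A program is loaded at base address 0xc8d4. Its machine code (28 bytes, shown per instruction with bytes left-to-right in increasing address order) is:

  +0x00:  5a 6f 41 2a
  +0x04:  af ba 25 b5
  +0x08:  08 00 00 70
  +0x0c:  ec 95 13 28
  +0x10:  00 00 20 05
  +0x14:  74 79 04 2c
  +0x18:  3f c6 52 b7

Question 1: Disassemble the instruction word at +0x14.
set $4, 293236

@+14  little-endian(74 79 04 2c) = 0x2c047974
  op=0x2c047974>>27=0x5 ⇒ set (RI)
  rd: (w>>24)&0x7=0x4 → $4
  imm: (w>>0)&0xffffff=0x47974 → 293236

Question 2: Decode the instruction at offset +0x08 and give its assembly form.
jz 8

off 0x08: read 08 00 00 70 as little → 0x70000008
  op=0x70000008>>27=0xe ⇒ jz (J)
  imm@[26:0]=0x8 ⇒ 8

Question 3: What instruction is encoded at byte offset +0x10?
cpy $5, $1

+0x10: 00 00 20 05 ⇒ word 0x05200000 (little)
  opcode bits[31:27]=0x0: cpy/RR
  rd@[26:24]=0x5 ⇒ $5
  rs@[23:21]=0x1 ⇒ $1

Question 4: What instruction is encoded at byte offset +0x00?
[00] 5a 6f 41 2a → 0x2a416f5a
  op=0x2a416f5a>>27=0x5 ⇒ set (RI)
  [26:24] rd=2 = $2
  [23:0] imm=4288346 = 4288346

set $2, 4288346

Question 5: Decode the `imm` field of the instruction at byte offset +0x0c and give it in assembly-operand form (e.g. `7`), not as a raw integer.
[0c] ec 95 13 28 → 0x281395ec
  opcode bits[31:27]=0x5: set/RI
  rd@[26:24]=0x0 ⇒ $0
  imm@[23:0]=0x1395ec ⇒ 1283564

1283564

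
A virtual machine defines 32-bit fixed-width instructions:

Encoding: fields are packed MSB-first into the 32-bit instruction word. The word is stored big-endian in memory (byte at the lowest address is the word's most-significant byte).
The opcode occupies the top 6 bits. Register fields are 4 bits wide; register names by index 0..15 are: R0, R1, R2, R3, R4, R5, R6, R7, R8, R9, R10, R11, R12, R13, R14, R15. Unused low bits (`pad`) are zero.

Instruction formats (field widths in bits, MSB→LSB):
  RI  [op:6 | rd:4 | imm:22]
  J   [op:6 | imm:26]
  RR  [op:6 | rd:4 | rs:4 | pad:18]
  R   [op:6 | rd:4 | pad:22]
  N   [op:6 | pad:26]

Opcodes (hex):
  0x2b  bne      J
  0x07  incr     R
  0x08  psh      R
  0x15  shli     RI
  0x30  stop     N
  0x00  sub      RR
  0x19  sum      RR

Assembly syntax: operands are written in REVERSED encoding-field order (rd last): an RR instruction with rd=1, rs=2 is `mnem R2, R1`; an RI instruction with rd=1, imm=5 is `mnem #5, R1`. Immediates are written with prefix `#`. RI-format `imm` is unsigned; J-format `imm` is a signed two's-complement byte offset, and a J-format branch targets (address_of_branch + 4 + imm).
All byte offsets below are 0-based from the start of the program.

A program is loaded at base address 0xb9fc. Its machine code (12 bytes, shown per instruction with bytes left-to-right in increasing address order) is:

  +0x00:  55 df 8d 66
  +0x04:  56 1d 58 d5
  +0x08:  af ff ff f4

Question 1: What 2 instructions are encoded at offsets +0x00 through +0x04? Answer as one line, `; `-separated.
[00] 55 df 8d 66 → 0x55df8d66
  top 6b → 0x15 → shli [RI]
  rd: (w>>22)&0xf=0x7 → R7
  imm: (w>>0)&0x3fffff=0x1f8d66 → #2067814
[04] 56 1d 58 d5 → 0x561d58d5
  top 6b → 0x15 → shli [RI]
  rd: (w>>22)&0xf=0x8 → R8
  imm: (w>>0)&0x3fffff=0x1d58d5 → #1923285

shli #2067814, R7; shli #1923285, R8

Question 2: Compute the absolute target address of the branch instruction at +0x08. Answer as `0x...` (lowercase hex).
+0x08: af ff ff f4 ⇒ word 0xaffffff4 (big)
  top 6b → 0x2b → bne [J]
  [25:0] imm=67108852 (s26→-12) = #-12
  target = base 0xb9fc + off 0x08 + 4 + imm -12 = 0xb9fc

0xb9fc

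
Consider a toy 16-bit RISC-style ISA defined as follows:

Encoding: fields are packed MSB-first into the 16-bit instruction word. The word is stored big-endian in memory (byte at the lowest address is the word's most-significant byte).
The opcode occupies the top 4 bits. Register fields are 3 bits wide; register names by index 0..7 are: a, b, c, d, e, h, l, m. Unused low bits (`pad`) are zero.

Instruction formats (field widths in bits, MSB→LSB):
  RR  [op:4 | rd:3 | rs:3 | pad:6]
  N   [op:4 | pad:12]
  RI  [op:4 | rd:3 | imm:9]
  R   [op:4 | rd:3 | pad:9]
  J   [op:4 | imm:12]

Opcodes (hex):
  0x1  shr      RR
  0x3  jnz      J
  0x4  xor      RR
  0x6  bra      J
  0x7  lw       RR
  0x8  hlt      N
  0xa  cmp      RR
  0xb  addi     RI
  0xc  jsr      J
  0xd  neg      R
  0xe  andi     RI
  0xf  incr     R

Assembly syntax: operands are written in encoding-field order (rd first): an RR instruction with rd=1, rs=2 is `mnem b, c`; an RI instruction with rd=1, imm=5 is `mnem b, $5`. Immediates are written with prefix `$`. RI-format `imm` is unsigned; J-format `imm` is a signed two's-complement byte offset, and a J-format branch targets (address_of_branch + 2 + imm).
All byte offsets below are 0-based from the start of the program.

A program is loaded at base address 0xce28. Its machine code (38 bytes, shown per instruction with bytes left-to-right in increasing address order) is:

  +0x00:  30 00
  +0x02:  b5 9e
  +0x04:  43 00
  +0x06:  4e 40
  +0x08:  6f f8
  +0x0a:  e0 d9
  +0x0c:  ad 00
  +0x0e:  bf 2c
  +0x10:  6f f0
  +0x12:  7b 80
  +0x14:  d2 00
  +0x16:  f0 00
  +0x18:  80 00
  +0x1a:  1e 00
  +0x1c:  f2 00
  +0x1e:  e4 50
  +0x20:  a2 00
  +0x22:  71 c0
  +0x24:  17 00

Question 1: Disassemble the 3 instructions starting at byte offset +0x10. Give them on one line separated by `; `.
+0x10: 6f f0 ⇒ word 0x6ff0 (big)
  top 4b → 0x6 → bra [J]
  imm@[11:0]=0xff0 (s12→-16) ⇒ $-16
+0x12: 7b 80 ⇒ word 0x7b80 (big)
  top 4b → 0x7 → lw [RR]
  rd@[11:9]=0x5 ⇒ h
  rs@[8:6]=0x6 ⇒ l
+0x14: d2 00 ⇒ word 0xd200 (big)
  top 4b → 0xd → neg [R]
  rd@[11:9]=0x1 ⇒ b

bra $-16; lw h, l; neg b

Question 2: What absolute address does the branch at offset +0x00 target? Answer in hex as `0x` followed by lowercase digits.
0xce2a

off 0x00: read 30 00 as big → 0x3000
  opcode bits[15:12]=0x3: jnz/J
  [11:0] imm=0 = $0
  target = base 0xce28 + off 0x00 + 2 + imm 0 = 0xce2a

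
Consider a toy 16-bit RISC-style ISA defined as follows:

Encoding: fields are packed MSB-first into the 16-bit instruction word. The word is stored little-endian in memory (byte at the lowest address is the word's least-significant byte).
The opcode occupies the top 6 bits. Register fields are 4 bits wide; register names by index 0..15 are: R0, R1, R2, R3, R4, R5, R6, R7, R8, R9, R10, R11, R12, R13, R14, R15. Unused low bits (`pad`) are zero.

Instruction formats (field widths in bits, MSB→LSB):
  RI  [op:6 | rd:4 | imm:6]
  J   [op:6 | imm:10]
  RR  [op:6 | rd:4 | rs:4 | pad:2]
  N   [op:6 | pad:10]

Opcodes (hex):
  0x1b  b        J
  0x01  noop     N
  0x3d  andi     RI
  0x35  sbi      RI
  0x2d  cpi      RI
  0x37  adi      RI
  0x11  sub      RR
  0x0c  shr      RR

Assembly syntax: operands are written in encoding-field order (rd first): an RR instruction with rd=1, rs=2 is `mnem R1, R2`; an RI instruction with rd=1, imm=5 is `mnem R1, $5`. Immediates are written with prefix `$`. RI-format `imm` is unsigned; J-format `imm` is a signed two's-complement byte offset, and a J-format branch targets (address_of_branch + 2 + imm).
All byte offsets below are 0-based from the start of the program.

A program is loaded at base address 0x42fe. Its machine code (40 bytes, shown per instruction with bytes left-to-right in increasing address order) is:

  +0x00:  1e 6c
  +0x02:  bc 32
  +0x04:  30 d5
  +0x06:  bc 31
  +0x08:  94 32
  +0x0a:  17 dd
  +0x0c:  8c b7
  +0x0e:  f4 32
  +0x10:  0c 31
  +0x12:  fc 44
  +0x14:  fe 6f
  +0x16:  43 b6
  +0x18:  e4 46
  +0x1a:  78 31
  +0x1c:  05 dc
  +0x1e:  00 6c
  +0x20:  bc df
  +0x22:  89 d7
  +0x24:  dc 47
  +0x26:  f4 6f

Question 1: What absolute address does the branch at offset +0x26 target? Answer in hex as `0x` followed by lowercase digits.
off 0x26: read f4 6f as little → 0x6ff4
  opcode bits[15:10]=0x1b: b/J
  imm@[9:0]=0x3f4 (s10→-12) ⇒ $-12
  target = base 0x42fe + off 0x26 + 2 + imm -12 = 0x431a

0x431a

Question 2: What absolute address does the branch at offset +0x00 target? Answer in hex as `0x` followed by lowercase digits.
0x431e

[00] 1e 6c → 0x6c1e
  opcode bits[15:10]=0x1b: b/J
  imm: (w>>0)&0x3ff=0x1e → $30
  target = base 0x42fe + off 0x00 + 2 + imm 30 = 0x431e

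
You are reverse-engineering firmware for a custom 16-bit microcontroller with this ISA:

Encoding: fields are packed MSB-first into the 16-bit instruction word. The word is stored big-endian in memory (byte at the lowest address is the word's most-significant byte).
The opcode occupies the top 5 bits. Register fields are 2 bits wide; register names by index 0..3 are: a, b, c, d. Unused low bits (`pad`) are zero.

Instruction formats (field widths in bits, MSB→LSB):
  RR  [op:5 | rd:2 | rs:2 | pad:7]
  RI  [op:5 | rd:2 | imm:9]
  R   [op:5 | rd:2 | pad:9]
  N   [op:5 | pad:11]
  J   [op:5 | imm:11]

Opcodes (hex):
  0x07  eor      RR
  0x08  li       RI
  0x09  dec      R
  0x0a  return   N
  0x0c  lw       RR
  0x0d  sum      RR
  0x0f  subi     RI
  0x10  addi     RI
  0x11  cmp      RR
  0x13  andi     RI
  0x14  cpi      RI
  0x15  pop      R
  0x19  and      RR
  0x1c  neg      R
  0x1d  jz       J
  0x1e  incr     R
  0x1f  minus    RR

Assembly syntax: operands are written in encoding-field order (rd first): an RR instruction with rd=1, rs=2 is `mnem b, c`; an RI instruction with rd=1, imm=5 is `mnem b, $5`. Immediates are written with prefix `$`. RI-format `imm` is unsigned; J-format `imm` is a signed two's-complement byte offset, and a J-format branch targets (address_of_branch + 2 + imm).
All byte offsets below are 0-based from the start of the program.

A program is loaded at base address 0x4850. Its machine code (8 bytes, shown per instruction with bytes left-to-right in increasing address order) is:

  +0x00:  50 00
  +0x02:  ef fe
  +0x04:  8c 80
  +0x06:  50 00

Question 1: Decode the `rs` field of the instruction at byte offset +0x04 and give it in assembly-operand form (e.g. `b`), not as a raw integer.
b

@+04  big-endian(8c 80) = 0x8c80
  op=0x8c80>>11=0x11 ⇒ cmp (RR)
  [10:9] rd=2 = c
  [8:7] rs=1 = b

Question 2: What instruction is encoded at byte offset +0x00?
return

[00] 50 00 → 0x5000
  top 5b → 0xa → return [N]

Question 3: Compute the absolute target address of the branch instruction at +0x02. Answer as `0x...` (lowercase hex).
0x4852

[02] ef fe → 0xeffe
  op=0xeffe>>11=0x1d ⇒ jz (J)
  [10:0] imm=2046 (s11→-2) = $-2
  target = base 0x4850 + off 0x02 + 2 + imm -2 = 0x4852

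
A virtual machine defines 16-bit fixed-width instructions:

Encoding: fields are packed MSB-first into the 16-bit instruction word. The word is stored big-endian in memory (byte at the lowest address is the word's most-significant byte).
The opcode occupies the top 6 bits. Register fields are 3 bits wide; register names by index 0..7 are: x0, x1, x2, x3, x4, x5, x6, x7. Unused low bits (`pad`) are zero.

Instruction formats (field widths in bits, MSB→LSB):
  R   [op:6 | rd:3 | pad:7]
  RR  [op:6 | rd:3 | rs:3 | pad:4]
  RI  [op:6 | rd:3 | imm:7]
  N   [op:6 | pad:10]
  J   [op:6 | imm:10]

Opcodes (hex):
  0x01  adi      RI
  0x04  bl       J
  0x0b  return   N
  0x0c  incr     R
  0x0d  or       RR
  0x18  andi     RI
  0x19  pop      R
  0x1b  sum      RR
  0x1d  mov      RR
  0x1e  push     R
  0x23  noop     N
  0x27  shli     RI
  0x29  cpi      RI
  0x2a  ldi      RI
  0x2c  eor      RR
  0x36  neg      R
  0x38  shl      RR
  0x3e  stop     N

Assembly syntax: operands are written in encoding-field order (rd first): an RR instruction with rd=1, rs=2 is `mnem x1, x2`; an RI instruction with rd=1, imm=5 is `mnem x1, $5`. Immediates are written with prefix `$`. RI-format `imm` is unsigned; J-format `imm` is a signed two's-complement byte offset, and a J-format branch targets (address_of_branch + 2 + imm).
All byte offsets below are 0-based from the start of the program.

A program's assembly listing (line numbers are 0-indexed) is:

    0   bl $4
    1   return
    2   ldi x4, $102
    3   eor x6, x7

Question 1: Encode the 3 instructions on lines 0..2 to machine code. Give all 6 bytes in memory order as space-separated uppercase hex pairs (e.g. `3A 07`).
line 0 (bl): pack op=0x4:6|imm=4:10 = 0x1004; big→ 10 04
line 1 (return): pack op=0xb:6|pad=0:10 = 0x2c00; big→ 2c 00
line 2 (ldi): pack op=0x2a:6|rd=4:3|imm=102:7 = 0xaa66; big→ aa 66

10 04 2C 00 AA 66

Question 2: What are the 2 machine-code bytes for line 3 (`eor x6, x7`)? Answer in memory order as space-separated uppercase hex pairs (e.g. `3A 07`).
B3 70

L3: eor op=0x2c:6|rd=6:3|rs=7:3|pad=0:4 ⇒ 0xb370 ⇒ big b3 70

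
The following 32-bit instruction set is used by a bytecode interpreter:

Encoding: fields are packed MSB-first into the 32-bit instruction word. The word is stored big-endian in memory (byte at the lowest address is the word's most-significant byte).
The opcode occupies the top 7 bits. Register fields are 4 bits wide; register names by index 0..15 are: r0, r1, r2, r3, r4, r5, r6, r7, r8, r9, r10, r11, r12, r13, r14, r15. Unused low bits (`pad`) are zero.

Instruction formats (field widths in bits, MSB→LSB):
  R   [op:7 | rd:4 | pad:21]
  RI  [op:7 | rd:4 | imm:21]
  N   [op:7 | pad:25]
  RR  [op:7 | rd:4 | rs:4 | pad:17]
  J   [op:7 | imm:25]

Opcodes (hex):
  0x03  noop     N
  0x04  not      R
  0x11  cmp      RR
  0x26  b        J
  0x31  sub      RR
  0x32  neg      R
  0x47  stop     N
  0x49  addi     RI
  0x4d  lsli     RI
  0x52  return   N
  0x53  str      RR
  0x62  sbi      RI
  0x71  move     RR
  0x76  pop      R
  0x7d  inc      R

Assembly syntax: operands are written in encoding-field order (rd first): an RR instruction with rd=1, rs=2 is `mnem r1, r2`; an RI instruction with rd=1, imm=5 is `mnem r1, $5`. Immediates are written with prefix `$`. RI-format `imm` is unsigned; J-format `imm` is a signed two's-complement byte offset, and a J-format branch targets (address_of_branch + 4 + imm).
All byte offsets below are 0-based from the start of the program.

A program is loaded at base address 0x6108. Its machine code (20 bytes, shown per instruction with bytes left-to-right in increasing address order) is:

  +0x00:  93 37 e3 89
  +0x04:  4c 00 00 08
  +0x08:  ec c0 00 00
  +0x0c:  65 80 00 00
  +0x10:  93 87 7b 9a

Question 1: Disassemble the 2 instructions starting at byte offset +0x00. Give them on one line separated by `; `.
addi r9, $1565577; b $8

off 0x00: read 93 37 e3 89 as big → 0x9337e389
  top 7b → 0x49 → addi [RI]
  [24:21] rd=9 = r9
  [20:0] imm=1565577 = $1565577
off 0x04: read 4c 00 00 08 as big → 0x4c000008
  top 7b → 0x26 → b [J]
  [24:0] imm=8 = $8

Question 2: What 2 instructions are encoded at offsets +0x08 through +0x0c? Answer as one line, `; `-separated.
off 0x08: read ec c0 00 00 as big → 0xecc00000
  opcode bits[31:25]=0x76: pop/R
  [24:21] rd=6 = r6
off 0x0c: read 65 80 00 00 as big → 0x65800000
  opcode bits[31:25]=0x32: neg/R
  [24:21] rd=12 = r12

pop r6; neg r12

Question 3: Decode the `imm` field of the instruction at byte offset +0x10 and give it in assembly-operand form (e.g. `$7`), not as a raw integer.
[10] 93 87 7b 9a → 0x93877b9a
  opcode bits[31:25]=0x49: addi/RI
  [24:21] rd=12 = r12
  [20:0] imm=490394 = $490394

$490394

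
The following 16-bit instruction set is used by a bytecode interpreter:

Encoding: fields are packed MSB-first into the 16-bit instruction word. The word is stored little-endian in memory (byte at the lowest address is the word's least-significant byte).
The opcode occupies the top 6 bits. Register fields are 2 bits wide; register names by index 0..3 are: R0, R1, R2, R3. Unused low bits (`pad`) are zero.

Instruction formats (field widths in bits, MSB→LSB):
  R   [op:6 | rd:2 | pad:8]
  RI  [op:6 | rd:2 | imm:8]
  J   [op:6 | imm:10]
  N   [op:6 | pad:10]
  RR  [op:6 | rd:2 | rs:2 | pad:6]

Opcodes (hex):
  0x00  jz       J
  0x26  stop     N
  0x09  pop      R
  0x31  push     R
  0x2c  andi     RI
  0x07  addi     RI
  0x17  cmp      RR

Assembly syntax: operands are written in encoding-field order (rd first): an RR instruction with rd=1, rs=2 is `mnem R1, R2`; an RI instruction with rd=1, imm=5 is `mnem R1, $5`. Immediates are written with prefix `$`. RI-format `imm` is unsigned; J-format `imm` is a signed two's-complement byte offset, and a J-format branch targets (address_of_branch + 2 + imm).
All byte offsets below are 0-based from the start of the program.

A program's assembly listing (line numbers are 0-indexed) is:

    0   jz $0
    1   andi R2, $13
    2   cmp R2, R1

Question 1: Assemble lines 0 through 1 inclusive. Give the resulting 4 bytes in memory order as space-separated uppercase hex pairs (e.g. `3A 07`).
00 00 0D B2

line 0 (jz): pack op=0x0:6|imm=0:10 = 0x0000; little→ 00 00
line 1 (andi): pack op=0x2c:6|rd=2:2|imm=13:8 = 0xb20d; little→ 0d b2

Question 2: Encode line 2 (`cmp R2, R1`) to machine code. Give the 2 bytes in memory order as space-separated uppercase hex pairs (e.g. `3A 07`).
2. cmp fields op=0x17:6|rd=2:2|rs=1:2|pad=0:6 → word 5e40h → 40 5e

40 5E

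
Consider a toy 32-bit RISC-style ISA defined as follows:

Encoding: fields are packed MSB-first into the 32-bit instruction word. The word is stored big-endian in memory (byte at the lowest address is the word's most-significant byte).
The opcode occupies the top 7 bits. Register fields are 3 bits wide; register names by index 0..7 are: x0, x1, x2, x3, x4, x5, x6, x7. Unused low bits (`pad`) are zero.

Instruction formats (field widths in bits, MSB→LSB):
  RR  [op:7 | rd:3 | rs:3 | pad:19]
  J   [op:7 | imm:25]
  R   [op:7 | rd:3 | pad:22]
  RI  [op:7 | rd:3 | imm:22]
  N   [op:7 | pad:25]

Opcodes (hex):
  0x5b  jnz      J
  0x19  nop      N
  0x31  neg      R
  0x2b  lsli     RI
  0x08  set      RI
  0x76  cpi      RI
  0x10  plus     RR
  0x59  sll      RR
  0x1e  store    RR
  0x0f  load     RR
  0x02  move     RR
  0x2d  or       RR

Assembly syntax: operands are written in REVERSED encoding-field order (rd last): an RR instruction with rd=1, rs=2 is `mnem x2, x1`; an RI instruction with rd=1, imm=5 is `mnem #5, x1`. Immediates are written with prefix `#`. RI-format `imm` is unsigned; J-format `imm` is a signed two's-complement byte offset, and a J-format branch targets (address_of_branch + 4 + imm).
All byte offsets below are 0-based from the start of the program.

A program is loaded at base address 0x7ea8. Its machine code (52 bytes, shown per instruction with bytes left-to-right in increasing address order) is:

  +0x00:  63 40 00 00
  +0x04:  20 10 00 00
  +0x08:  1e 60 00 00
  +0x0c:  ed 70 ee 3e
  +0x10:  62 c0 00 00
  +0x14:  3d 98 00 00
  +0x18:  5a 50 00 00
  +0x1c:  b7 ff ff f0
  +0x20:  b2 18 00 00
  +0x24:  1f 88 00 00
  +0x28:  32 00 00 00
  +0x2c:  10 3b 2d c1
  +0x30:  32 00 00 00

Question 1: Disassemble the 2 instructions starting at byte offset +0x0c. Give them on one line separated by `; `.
cpi #3206718, x5; neg x3

@+0c  big-endian(ed 70 ee 3e) = 0xed70ee3e
  op=0xed70ee3e>>25=0x76 ⇒ cpi (RI)
  [24:22] rd=5 = x5
  [21:0] imm=3206718 = #3206718
@+10  big-endian(62 c0 00 00) = 0x62c00000
  op=0x62c00000>>25=0x31 ⇒ neg (R)
  [24:22] rd=3 = x3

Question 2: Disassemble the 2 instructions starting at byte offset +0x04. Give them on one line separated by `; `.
off 0x04: read 20 10 00 00 as big → 0x20100000
  top 7b → 0x10 → plus [RR]
  rd: (w>>22)&0x7=0x0 → x0
  rs: (w>>19)&0x7=0x2 → x2
off 0x08: read 1e 60 00 00 as big → 0x1e600000
  top 7b → 0xf → load [RR]
  rd: (w>>22)&0x7=0x1 → x1
  rs: (w>>19)&0x7=0x4 → x4

plus x2, x0; load x4, x1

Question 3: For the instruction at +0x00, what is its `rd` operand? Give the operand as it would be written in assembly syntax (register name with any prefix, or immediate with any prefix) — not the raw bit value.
x5

off 0x00: read 63 40 00 00 as big → 0x63400000
  opcode bits[31:25]=0x31: neg/R
  rd: (w>>22)&0x7=0x5 → x5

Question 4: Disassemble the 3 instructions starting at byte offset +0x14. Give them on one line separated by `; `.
+0x14: 3d 98 00 00 ⇒ word 0x3d980000 (big)
  op=0x3d980000>>25=0x1e ⇒ store (RR)
  rd@[24:22]=0x6 ⇒ x6
  rs@[21:19]=0x3 ⇒ x3
+0x18: 5a 50 00 00 ⇒ word 0x5a500000 (big)
  op=0x5a500000>>25=0x2d ⇒ or (RR)
  rd@[24:22]=0x1 ⇒ x1
  rs@[21:19]=0x2 ⇒ x2
+0x1c: b7 ff ff f0 ⇒ word 0xb7fffff0 (big)
  op=0xb7fffff0>>25=0x5b ⇒ jnz (J)
  imm@[24:0]=0x1fffff0 (s25→-16) ⇒ #-16

store x3, x6; or x2, x1; jnz #-16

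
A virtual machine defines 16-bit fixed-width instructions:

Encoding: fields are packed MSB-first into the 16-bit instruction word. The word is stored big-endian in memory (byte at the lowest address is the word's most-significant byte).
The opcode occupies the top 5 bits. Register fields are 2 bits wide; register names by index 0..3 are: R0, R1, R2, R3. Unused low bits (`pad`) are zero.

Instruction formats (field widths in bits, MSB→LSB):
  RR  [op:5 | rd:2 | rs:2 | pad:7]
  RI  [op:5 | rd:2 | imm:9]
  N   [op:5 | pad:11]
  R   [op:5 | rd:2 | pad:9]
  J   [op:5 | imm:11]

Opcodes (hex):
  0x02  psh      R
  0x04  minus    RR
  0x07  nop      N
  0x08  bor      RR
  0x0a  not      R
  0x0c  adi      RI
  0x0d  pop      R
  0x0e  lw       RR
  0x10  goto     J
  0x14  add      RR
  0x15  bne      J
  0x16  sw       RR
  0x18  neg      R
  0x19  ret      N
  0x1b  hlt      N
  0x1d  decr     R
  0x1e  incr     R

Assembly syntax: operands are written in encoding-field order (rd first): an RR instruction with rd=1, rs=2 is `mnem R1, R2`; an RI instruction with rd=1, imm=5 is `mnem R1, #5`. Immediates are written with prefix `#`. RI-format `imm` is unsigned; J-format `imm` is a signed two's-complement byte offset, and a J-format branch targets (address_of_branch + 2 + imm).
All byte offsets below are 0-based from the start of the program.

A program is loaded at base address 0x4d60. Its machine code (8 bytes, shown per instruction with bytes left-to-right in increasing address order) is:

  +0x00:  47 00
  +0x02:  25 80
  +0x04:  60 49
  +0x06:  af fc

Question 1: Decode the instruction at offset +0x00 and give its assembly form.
off 0x00: read 47 00 as big → 0x4700
  op=0x4700>>11=0x8 ⇒ bor (RR)
  [10:9] rd=3 = R3
  [8:7] rs=2 = R2

bor R3, R2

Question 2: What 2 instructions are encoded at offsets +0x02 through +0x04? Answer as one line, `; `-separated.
minus R2, R3; adi R0, #73

[02] 25 80 → 0x2580
  op=0x2580>>11=0x4 ⇒ minus (RR)
  [10:9] rd=2 = R2
  [8:7] rs=3 = R3
[04] 60 49 → 0x6049
  op=0x6049>>11=0xc ⇒ adi (RI)
  [10:9] rd=0 = R0
  [8:0] imm=73 = #73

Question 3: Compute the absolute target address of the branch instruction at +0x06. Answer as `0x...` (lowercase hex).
0x4d64

+0x06: af fc ⇒ word 0xaffc (big)
  op=0xaffc>>11=0x15 ⇒ bne (J)
  [10:0] imm=2044 (s11→-4) = #-4
  target = base 0x4d60 + off 0x06 + 2 + imm -4 = 0x4d64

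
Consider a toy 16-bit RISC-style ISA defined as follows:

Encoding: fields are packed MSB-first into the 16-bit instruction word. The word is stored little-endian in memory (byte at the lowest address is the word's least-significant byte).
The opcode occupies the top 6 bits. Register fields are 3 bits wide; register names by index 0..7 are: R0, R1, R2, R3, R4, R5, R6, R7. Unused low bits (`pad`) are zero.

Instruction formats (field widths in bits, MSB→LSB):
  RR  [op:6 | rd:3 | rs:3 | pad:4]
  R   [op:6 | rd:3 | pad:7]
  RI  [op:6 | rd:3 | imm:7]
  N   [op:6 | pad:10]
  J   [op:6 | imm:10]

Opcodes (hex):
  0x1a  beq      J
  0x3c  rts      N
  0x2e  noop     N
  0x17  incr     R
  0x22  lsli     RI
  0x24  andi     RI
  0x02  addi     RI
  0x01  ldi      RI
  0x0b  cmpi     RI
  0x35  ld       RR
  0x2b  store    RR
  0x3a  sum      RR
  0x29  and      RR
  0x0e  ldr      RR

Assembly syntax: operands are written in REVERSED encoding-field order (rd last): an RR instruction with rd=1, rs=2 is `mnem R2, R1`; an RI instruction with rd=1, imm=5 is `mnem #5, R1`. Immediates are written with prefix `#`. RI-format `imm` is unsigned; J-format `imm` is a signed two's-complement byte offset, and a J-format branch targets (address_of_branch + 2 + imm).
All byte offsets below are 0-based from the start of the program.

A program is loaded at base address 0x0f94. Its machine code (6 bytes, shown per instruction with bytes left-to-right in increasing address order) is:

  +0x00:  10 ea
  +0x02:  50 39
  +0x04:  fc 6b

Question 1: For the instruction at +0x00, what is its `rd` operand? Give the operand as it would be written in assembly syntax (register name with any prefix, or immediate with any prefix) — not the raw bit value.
R4

off 0x00: read 10 ea as little → 0xea10
  top 6b → 0x3a → sum [RR]
  rd: (w>>7)&0x7=0x4 → R4
  rs: (w>>4)&0x7=0x1 → R1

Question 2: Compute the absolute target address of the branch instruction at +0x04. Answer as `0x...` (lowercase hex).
0x0f96

@+04  little-endian(fc 6b) = 0x6bfc
  op=0x6bfc>>10=0x1a ⇒ beq (J)
  imm: (w>>0)&0x3ff=0x3fc (s10→-4) → #-4
  target = base 0x0f94 + off 0x04 + 2 + imm -4 = 0x0f96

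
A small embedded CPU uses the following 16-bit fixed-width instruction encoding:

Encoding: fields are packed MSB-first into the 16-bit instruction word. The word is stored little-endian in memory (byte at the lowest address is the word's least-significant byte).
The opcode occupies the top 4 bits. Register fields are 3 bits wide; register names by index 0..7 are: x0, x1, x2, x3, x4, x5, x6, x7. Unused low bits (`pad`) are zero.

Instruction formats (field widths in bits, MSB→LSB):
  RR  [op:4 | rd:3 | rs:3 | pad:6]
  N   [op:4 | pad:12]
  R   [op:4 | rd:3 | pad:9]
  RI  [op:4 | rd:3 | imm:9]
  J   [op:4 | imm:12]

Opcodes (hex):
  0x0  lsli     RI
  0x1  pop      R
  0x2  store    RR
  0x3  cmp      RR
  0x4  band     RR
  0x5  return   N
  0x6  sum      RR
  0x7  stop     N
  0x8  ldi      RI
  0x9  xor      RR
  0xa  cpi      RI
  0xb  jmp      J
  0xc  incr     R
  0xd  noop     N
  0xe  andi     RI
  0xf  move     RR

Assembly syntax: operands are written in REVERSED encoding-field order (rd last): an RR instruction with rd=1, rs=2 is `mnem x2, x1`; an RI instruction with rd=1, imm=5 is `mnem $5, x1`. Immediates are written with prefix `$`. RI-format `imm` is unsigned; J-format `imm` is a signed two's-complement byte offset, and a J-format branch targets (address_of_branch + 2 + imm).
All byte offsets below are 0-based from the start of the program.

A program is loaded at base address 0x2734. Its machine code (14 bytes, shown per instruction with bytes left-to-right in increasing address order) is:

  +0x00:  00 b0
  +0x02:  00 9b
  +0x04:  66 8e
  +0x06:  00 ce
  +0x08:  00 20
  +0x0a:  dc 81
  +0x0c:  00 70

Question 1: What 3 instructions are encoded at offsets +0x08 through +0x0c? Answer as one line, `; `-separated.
off 0x08: read 00 20 as little → 0x2000
  opcode bits[15:12]=0x2: store/RR
  rd@[11:9]=0x0 ⇒ x0
  rs@[8:6]=0x0 ⇒ x0
off 0x0a: read dc 81 as little → 0x81dc
  opcode bits[15:12]=0x8: ldi/RI
  rd@[11:9]=0x0 ⇒ x0
  imm@[8:0]=0x1dc ⇒ $476
off 0x0c: read 00 70 as little → 0x7000
  opcode bits[15:12]=0x7: stop/N

store x0, x0; ldi $476, x0; stop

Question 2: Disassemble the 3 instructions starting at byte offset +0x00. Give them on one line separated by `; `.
jmp $0; xor x4, x5; ldi $102, x7

@+00  little-endian(00 b0) = 0xb000
  opcode bits[15:12]=0xb: jmp/J
  imm@[11:0]=0x0 ⇒ $0
@+02  little-endian(00 9b) = 0x9b00
  opcode bits[15:12]=0x9: xor/RR
  rd@[11:9]=0x5 ⇒ x5
  rs@[8:6]=0x4 ⇒ x4
@+04  little-endian(66 8e) = 0x8e66
  opcode bits[15:12]=0x8: ldi/RI
  rd@[11:9]=0x7 ⇒ x7
  imm@[8:0]=0x66 ⇒ $102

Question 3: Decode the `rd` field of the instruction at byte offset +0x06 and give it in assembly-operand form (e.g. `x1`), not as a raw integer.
x7

[06] 00 ce → 0xce00
  op=0xce00>>12=0xc ⇒ incr (R)
  rd: (w>>9)&0x7=0x7 → x7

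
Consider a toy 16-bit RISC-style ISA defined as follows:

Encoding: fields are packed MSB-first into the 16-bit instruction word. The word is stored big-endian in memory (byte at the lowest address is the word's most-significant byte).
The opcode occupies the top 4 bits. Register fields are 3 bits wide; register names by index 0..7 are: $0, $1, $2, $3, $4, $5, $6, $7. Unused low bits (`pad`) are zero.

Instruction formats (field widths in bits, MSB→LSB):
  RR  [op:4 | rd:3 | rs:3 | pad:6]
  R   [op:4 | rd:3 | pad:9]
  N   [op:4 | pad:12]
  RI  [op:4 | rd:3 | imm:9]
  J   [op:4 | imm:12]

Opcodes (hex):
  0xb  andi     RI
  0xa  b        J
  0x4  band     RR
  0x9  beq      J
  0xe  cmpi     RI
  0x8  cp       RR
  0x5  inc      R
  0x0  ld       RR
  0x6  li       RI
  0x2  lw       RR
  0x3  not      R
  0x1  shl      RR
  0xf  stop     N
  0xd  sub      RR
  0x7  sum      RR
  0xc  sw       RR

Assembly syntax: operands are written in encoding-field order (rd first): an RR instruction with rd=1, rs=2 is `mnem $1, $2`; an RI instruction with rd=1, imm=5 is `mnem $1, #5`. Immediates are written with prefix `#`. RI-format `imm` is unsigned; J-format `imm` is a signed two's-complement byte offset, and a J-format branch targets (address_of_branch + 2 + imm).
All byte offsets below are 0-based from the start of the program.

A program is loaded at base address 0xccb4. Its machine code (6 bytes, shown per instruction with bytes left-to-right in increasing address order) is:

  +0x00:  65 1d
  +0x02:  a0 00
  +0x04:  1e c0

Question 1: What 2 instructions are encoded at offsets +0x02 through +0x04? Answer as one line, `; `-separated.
b #0; shl $7, $3

[02] a0 00 → 0xa000
  op=0xa000>>12=0xa ⇒ b (J)
  [11:0] imm=0 = #0
[04] 1e c0 → 0x1ec0
  op=0x1ec0>>12=0x1 ⇒ shl (RR)
  [11:9] rd=7 = $7
  [8:6] rs=3 = $3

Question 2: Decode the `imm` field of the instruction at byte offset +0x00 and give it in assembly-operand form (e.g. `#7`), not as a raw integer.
#285

off 0x00: read 65 1d as big → 0x651d
  top 4b → 0x6 → li [RI]
  rd@[11:9]=0x2 ⇒ $2
  imm@[8:0]=0x11d ⇒ #285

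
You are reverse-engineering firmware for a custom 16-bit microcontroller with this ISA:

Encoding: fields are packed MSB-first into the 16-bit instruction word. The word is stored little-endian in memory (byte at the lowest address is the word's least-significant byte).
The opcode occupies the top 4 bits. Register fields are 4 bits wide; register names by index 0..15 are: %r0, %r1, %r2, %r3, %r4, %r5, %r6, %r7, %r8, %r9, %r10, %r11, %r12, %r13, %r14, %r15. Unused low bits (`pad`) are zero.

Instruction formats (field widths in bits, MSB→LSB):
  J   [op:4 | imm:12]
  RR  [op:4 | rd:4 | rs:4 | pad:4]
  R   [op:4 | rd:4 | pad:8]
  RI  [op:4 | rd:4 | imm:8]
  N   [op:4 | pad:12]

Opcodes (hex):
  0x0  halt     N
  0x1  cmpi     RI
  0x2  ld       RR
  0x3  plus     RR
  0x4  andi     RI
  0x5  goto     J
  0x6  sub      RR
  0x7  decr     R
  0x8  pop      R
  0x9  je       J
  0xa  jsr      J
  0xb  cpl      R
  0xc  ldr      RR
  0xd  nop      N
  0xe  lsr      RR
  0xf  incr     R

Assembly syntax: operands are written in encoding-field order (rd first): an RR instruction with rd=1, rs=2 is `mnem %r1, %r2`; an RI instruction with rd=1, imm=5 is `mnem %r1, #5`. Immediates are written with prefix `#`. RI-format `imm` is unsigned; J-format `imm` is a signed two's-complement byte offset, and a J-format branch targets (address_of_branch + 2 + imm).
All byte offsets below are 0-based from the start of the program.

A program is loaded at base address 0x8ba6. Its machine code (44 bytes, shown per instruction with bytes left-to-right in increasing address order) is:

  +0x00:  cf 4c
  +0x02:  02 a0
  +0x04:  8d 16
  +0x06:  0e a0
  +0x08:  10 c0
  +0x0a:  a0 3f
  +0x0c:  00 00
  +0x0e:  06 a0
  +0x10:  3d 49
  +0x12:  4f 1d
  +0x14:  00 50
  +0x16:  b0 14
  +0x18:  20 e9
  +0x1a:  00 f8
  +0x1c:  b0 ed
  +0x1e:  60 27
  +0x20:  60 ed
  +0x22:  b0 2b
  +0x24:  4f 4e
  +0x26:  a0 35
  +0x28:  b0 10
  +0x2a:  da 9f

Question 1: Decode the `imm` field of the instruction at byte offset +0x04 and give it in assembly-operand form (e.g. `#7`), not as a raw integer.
#141

@+04  little-endian(8d 16) = 0x168d
  op=0x168d>>12=0x1 ⇒ cmpi (RI)
  rd@[11:8]=0x6 ⇒ %r6
  imm@[7:0]=0x8d ⇒ #141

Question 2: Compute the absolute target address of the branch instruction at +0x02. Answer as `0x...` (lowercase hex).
0x8bac

off 0x02: read 02 a0 as little → 0xa002
  op=0xa002>>12=0xa ⇒ jsr (J)
  [11:0] imm=2 = #2
  target = base 0x8ba6 + off 0x02 + 2 + imm 2 = 0x8bac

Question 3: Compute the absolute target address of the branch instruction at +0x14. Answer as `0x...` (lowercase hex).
0x8bbc

[14] 00 50 → 0x5000
  top 4b → 0x5 → goto [J]
  imm: (w>>0)&0xfff=0x0 → #0
  target = base 0x8ba6 + off 0x14 + 2 + imm 0 = 0x8bbc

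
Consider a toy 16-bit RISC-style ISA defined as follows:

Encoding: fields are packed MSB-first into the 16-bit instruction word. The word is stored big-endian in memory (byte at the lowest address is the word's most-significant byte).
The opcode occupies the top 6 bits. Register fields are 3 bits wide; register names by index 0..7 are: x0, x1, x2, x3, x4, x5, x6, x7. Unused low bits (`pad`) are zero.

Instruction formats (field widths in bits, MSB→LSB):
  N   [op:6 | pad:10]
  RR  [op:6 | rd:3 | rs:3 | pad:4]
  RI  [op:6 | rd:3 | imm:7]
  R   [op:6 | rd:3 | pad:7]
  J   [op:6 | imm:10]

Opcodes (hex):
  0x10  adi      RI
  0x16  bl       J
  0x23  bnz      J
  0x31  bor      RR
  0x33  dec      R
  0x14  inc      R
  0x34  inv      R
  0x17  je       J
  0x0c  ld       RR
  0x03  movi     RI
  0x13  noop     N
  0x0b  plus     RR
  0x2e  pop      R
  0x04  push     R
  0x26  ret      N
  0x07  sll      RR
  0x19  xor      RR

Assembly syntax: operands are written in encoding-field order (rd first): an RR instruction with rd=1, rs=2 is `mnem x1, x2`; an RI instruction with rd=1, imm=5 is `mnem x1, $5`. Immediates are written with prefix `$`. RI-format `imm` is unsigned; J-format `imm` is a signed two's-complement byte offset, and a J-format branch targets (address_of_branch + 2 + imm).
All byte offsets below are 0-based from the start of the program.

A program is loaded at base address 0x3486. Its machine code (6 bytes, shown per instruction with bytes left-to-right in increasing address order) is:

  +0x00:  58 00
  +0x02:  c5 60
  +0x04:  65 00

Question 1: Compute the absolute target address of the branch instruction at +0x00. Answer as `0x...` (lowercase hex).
0x3488

+0x00: 58 00 ⇒ word 0x5800 (big)
  top 6b → 0x16 → bl [J]
  [9:0] imm=0 = $0
  target = base 0x3486 + off 0x00 + 2 + imm 0 = 0x3488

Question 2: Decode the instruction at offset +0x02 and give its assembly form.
[02] c5 60 → 0xc560
  top 6b → 0x31 → bor [RR]
  rd: (w>>7)&0x7=0x2 → x2
  rs: (w>>4)&0x7=0x6 → x6

bor x2, x6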